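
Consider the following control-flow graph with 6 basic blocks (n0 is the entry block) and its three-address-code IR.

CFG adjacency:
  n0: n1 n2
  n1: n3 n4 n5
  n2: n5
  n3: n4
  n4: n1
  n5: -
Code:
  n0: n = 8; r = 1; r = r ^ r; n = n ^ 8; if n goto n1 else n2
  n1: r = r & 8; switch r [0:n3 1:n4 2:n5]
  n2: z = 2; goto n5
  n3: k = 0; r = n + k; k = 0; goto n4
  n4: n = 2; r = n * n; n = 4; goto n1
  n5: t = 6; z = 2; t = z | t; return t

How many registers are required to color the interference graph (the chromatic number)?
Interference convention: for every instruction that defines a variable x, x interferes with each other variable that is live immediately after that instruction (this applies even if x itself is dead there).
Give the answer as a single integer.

Per-block:
  n0: {n,r} / ∅
  n1: {r} / {r}
  n2: {z} / ∅
  n3: {k,r} / {n}
  n4: {n,r} / ∅
  n5: {t,z} / ∅

Backward fixpoint:
  live n0: ∅→{n,r}
  live n1: {n,r}→{n}
  live n2: ∅→∅
  live n3: {n}→∅
  live n4: ∅→{n,r}
  live n5: ∅→∅

Interference:
  k — {n}
  n — {k,r}
  r — {n}
  t — {z}
  z — {t}

Colouring:
  {k,n} pairwise interfere (2-clique) ⇒ χ ≥ 2
  2-colouring: r0={n,t}  r1={k,r,z}
  χ = 2

Answer: 2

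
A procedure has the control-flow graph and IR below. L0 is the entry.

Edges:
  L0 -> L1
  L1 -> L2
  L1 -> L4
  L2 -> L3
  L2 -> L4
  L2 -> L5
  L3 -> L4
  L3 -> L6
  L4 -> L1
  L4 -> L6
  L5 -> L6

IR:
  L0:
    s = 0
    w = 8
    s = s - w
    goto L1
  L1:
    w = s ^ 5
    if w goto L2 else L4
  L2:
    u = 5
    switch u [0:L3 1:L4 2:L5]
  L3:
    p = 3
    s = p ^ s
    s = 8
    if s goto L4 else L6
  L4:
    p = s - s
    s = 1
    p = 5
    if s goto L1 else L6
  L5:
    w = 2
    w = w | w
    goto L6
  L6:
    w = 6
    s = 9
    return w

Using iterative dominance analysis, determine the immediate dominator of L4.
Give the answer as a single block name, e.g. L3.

Answer: L1

Derivation:
idom tree: L1←L0 L2←L1 L3←L2 L4←L1 L5←L2 L6←L1
Dom∩ at merges:
  L1: preds {L0,L4}: {L0} ∩ {L0,L1,L4} = {L0}; idom=L0
  L4: preds {L1,L2,L3}: {L0,L1} ∩ {L0,L1,L2} ∩ {L0,L1,L2,L3} = {L0,L1}; idom=L1
  L6: preds {L3,L4,L5}: {L0,L1,L2,L3} ∩ {L0,L1,L4} ∩ {L0,L1,L2,L5} = {L0,L1}; idom=L1

idom(L4) = L1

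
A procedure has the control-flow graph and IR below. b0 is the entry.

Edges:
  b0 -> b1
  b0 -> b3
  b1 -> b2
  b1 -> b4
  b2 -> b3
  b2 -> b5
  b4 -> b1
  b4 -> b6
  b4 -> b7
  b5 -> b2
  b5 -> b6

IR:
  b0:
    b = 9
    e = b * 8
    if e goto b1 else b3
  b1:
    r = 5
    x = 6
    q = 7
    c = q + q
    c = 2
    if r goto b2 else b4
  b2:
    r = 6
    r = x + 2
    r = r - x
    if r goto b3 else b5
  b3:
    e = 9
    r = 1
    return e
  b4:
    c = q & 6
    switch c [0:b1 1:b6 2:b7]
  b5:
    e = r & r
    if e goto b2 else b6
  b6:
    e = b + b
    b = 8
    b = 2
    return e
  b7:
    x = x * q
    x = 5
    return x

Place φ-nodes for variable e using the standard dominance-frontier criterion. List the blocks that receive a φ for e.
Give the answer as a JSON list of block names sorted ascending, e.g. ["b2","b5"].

Answer: ["b2", "b3", "b6"]

Analysis:
idom tree: b1←b0 b2←b1 b3←b0 b4←b1 b5←b2 b6←b1 b7←b4
Dom at joins:
  b1: preds {b0,b4}: {b0} ∩ {b0,b1,b4} = {b0}; idom=b0
  b2: preds {b1,b5}: {b0,b1} ∩ {b0,b1,b2,b5} = {b0,b1}; idom=b1
  b3: preds {b0,b2}: {b0} ∩ {b0,b1,b2} = {b0}; idom=b0
  b6: preds {b4,b5}: {b0,b1,b4} ∩ {b0,b1,b2,b5} = {b0,b1}; idom=b1

DF derivation:
  b1←b0: walk · to b0
  b1←b4: walk b4→b1 to b0
  b2←b1: walk · to b1
  b2←b5: walk b5→b2 to b1
  b3←b0: walk · to b0
  b3←b2: walk b2→b1 to b0
  b6←b4: walk b4 to b1
  b6←b5: walk b5→b2 to b1
  DF(b0)=∅
  DF(b1)={b1,b3}
  DF(b2)={b2,b3,b6}
  DF(b3)=∅
  DF(b4)={b1,b6}
  DF(b5)={b2,b6}
  DF(b6)=∅
  DF(b7)=∅

φ for e: defs {b0,b3,b5,b6}
  DF⁺ = {b2,b3,b6}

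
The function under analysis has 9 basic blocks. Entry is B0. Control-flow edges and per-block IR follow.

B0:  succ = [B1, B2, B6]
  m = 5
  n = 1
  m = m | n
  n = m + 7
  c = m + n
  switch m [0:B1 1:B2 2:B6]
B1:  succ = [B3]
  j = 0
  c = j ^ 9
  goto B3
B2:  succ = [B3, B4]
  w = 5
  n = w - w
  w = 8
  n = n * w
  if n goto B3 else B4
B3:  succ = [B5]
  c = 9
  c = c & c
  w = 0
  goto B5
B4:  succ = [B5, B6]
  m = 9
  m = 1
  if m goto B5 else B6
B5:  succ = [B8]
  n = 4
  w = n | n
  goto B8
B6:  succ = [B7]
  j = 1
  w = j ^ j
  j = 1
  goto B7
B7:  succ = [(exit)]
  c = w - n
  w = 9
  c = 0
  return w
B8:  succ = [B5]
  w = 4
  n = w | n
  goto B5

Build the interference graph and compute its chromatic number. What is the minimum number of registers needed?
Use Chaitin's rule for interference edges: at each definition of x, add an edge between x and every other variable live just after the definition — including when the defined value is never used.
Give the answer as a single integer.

Answer: 3

Analysis:
Per-block:
  B0: def={c,m,n} ue=∅
  B1: def={c,j} ue=∅
  B2: def={n,w} ue=∅
  B3: def={c,w} ue=∅
  B4: def={m} ue=∅
  B5: def={n,w} ue=∅
  B6: def={j,w} ue=∅
  B7: def={c,w} ue={n,w}
  B8: def={n,w} ue={n}

Liveness:
  B0 li=∅ lo={n}
  B1 li=∅ lo=∅
  B2 li=∅ lo={n}
  B3 li=∅ lo=∅
  B4 li={n} lo={n}
  B5 li=∅ lo={n}
  B6 li={n} lo={n,w}
  B7 li={n,w} lo=∅
  B8 li={n} lo=∅

Interfere edges:
  c: {m,n,w}
  j: {n,w}
  m: {c,n}
  n: {c,j,m,w}
  w: {c,j,n}

Colouring:
  {c,m,n} pairwise interfere (3-clique) ⇒ χ ≥ 3
  3-colouring: r0={n}  r1={c,j}  r2={m,w}
  χ = 3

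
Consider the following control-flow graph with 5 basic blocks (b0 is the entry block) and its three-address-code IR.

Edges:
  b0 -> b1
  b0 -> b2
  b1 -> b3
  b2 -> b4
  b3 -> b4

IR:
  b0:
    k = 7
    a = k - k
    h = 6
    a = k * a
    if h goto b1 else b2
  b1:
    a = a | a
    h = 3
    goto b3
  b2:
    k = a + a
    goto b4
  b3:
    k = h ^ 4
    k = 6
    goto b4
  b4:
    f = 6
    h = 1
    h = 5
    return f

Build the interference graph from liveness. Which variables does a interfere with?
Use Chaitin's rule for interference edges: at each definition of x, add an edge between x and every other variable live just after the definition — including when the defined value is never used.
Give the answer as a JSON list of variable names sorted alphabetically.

Answer: ["h", "k"]

Analysis:
Block summaries:
  b0: def={a,h,k} ue=∅
  b1: def={a,h} ue={a}
  b2: def={k} ue={a}
  b3: def={k} ue={h}
  b4: def={f,h} ue=∅

Backward fixpoint:
  live b0: ∅→{a}
  live b1: {a}→{h}
  live b2: {a}→∅
  live b3: {h}→∅
  live b4: ∅→∅

Interfere edges:
  a — {h,k}
  f — {h}
  h — {a,f,k}
  k — {a,h}

N(a) = ["h", "k"]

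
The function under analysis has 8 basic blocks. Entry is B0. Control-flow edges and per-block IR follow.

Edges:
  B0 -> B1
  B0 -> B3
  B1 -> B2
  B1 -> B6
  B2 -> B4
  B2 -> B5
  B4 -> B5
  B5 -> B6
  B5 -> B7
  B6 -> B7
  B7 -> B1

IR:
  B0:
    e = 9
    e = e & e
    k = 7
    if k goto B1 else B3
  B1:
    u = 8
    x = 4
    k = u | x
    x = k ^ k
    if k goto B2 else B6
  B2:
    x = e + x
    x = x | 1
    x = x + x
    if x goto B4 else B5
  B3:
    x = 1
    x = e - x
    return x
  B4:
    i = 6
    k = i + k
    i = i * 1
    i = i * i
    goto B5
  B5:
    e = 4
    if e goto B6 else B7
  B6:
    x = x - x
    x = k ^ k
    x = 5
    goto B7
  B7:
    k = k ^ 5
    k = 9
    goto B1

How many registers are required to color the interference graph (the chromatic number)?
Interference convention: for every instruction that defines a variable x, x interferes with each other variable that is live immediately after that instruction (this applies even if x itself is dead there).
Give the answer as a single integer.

Answer: 3

Derivation:
def/use:
  B0: def={e,k} ue=∅
  B1: def={k,u,x} ue=∅
  B2: def={x} ue={e,x}
  B3: def={x} ue={e}
  B4: def={i,k} ue={k}
  B5: def={e} ue=∅
  B6: def={x} ue={k,x}
  B7: def={k} ue={k}

Liveness:
  live B0: ∅→{e}
  live B1: {e}→{e,k,x}
  live B2: {e,k,x}→{k,x}
  live B3: {e}→∅
  live B4: {k,x}→{k,x}
  live B5: {k,x}→{e,k,x}
  live B6: {e,k,x}→{e,k}
  live B7: {e,k}→{e}

Conflict graph:
  e — {k,u,x}
  i — {k,x}
  k — {e,i,x}
  u — {e,x}
  x — {e,i,k,u}

Registers:
  clique {e,k,x} ⇒ need ≥ 3
  3-colouring: c0={x}  c1={e,i}  c2={k,u}
  χ = 3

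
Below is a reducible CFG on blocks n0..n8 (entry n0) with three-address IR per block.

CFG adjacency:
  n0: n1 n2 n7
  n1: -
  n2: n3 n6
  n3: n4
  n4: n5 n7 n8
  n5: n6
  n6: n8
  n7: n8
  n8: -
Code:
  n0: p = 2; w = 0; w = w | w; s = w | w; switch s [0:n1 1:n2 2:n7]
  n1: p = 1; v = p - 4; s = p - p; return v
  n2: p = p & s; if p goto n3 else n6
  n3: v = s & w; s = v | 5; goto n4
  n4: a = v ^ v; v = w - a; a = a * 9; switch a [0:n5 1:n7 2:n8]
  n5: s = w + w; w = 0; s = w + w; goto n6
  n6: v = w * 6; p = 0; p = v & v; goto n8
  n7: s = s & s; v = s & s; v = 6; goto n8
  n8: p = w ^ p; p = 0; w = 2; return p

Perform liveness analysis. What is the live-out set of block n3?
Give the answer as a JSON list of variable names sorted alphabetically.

Answer: ["p", "s", "v", "w"]

Derivation:
Per-block:
  n0 def {p,s,w} use ∅
  n1 def {p,s,v} use ∅
  n2 def {p} use {p,s}
  n3 def {s,v} use {s,w}
  n4 def {a,v} use {v,w}
  n5 def {s,w} use {w}
  n6 def {p,v} use {w}
  n7 def {s,v} use {s}
  n8 def {p,w} use {p,w}

Backward fixpoint:
  n0 li=∅ lo={p,s,w}
  n1 li=∅ lo=∅
  n2 li={p,s,w} lo={p,s,w}
  n3 li={p,s,w} lo={p,s,v,w}
  n4 li={p,s,v,w} lo={p,s,w}
  n5 li={w} lo={w}
  n6 li={w} lo={p,w}
  n7 li={p,s,w} lo={p,w}
  n8 li={p,w} lo=∅

live-out(n3) = ["p", "s", "v", "w"]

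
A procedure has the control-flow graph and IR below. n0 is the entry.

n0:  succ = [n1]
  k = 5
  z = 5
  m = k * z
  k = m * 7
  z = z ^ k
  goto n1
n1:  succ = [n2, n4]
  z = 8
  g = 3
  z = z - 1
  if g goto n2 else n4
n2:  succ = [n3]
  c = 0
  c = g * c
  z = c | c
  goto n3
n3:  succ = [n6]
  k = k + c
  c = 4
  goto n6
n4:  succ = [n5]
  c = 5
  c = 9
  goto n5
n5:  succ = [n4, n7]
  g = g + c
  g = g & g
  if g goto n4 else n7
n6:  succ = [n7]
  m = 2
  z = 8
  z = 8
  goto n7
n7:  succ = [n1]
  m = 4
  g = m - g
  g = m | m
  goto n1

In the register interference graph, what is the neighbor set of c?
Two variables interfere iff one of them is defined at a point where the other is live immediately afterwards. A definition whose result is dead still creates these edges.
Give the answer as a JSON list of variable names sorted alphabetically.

Block summaries:
  n0: {k,m,z} / ∅
  n1: {g,z} / ∅
  n2: {c,z} / {g}
  n3: {c,k} / {c,k}
  n4: {c} / ∅
  n5: {g} / {c,g}
  n6: {m,z} / ∅
  n7: {g,m} / {g}

Live sets:
  live n0: ∅→{k}
  live n1: {k}→{g,k}
  live n2: {g,k}→{c,g,k}
  live n3: {c,g,k}→{g,k}
  live n4: {g,k}→{c,g,k}
  live n5: {c,g,k}→{g,k}
  live n6: {g,k}→{g,k}
  live n7: {g,k}→{k}

Conflict graph:
  c — {g,k,z}
  g — {c,k,m,z}
  k — {c,g,m,z}
  m — {g,k,z}
  z — {c,g,k,m}

N(c) = ["g", "k", "z"]

Answer: ["g", "k", "z"]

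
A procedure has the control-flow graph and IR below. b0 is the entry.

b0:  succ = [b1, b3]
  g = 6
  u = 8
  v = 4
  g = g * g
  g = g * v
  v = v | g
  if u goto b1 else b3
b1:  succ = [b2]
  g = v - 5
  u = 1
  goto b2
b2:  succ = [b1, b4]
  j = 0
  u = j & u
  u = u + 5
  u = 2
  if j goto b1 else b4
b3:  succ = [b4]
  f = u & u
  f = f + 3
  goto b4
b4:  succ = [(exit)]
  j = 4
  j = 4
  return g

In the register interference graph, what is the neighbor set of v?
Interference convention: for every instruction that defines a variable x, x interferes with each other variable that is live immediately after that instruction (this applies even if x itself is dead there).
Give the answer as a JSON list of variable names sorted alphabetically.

Per-block:
  b0: def={g,u,v} ue=∅
  b1: def={g,u} ue={v}
  b2: def={j,u} ue={u}
  b3: def={f} ue={u}
  b4: def={j} ue={g}

Liveness:
  b0: in=∅ out={g,u,v}
  b1: in={v} out={g,u,v}
  b2: in={g,u,v} out={g,v}
  b3: in={g,u} out={g}
  b4: in={g} out=∅

Interfere edges:
  f↔{g}
  g↔{f,j,u,v}
  j↔{g,u,v}
  u↔{g,j,v}
  v↔{g,j,u}

N(v) = ["g", "j", "u"]

Answer: ["g", "j", "u"]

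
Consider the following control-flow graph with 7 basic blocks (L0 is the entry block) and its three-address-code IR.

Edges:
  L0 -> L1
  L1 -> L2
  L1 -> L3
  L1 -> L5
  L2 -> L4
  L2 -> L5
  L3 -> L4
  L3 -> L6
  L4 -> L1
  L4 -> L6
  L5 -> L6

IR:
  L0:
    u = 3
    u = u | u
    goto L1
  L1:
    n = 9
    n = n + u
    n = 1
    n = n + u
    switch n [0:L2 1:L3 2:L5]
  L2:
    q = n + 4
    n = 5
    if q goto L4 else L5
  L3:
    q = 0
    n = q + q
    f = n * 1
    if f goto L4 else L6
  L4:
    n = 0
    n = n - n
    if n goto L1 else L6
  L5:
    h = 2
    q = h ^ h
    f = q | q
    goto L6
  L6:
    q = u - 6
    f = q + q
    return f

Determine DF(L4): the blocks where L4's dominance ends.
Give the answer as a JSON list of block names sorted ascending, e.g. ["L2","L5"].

idom tree: L1←L0 L2←L1 L3←L1 L4←L1 L5←L1 L6←L1
Join-block Dom:
  L1: preds {L0,L4}: {L0} ∩ {L0,L1,L4} = {L0}; idom=L0
  L4: preds {L2,L3}: {L0,L1,L2} ∩ {L0,L1,L3} = {L0,L1}; idom=L1
  L5: preds {L1,L2}: {L0,L1} ∩ {L0,L1,L2} = {L0,L1}; idom=L1
  L6: preds {L3,L4,L5}: {L0,L1,L3} ∩ {L0,L1,L4} ∩ {L0,L1,L5} = {L0,L1}; idom=L1

DF walk-up:
  join L1 pred L0: · stop@L0
  join L1 pred L4: L4→L1 stop@L0
  join L4 pred L2: L2 stop@L1
  join L4 pred L3: L3 stop@L1
  join L5 pred L1: · stop@L1
  join L5 pred L2: L2 stop@L1
  join L6 pred L3: L3 stop@L1
  join L6 pred L4: L4 stop@L1
  join L6 pred L5: L5 stop@L1
  L0: DF=∅
  L1: DF={L1}
  L2: DF={L4,L5}
  L3: DF={L4,L6}
  L4: DF={L1,L6}
  L5: DF={L6}
  L6: DF=∅

DF(L4) = ["L1", "L6"]

Answer: ["L1", "L6"]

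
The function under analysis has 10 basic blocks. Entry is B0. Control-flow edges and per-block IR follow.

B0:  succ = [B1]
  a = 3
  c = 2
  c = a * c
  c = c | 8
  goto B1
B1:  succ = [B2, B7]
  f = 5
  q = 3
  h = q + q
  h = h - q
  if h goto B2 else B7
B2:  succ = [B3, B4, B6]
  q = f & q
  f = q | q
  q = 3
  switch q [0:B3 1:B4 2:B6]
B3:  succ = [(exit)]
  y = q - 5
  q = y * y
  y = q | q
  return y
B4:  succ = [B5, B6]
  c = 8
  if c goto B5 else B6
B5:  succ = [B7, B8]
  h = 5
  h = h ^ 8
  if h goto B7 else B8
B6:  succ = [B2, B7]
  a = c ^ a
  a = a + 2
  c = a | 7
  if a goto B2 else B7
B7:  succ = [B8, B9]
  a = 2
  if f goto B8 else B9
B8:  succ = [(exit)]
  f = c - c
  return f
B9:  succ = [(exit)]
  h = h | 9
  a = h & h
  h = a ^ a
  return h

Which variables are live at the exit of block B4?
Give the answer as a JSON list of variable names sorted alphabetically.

Answer: ["a", "c", "f", "h", "q"]

Derivation:
Per-block:
  B0: def={a,c} ue=∅
  B1: def={f,h,q} ue=∅
  B2: def={f,q} ue={f,q}
  B3: def={q,y} ue={q}
  B4: def={c} ue=∅
  B5: def={h} ue=∅
  B6: def={a,c} ue={a,c}
  B7: def={a} ue={f}
  B8: def={f} ue={c}
  B9: def={a,h} ue={h}

Liveness:
  B0 li=∅ lo={a,c}
  B1 li={a,c} lo={a,c,f,h,q}
  B2 li={a,c,f,h,q} lo={a,c,f,h,q}
  B3 li={q} lo=∅
  B4 li={a,f,h,q} lo={a,c,f,h,q}
  B5 li={c,f} lo={c,f,h}
  B6 li={a,c,f,h,q} lo={a,c,f,h,q}
  B7 li={c,f,h} lo={c,h}
  B8 li={c} lo=∅
  B9 li={h} lo=∅

live-out(B4) = ["a", "c", "f", "h", "q"]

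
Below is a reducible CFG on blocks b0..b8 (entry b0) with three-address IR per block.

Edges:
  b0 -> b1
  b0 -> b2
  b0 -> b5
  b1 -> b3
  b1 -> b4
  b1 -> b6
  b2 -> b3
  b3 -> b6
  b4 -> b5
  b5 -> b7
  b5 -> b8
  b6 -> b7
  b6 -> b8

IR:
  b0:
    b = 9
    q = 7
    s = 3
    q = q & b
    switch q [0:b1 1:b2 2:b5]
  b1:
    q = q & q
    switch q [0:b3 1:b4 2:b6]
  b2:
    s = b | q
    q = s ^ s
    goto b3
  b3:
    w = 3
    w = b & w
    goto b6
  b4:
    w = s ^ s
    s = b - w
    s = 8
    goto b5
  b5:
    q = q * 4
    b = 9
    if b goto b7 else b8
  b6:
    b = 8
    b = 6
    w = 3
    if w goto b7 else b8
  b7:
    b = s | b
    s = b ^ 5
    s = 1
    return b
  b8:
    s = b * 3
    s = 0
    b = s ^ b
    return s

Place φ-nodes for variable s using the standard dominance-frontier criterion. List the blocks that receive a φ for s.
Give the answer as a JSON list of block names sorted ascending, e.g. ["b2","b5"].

Answer: ["b3", "b5", "b6", "b7", "b8"]

Working:
idom tree: b1←b0 b2←b0 b3←b0 b4←b1 b5←b0 b6←b0 b7←b0 b8←b0
Join-block Dom:
  b3: preds {b1,b2}: {b0,b1} ∩ {b0,b2} = {b0}; idom=b0
  b5: preds {b0,b4}: {b0} ∩ {b0,b1,b4} = {b0}; idom=b0
  b6: preds {b1,b3}: {b0,b1} ∩ {b0,b3} = {b0}; idom=b0
  b7: preds {b5,b6}: {b0,b5} ∩ {b0,b6} = {b0}; idom=b0
  b8: preds {b5,b6}: {b0,b5} ∩ {b0,b6} = {b0}; idom=b0

Frontier:
  join b3 pred b1: b1 stop@b0
  join b3 pred b2: b2 stop@b0
  join b5 pred b0: · stop@b0
  join b5 pred b4: b4→b1 stop@b0
  join b6 pred b1: b1 stop@b0
  join b6 pred b3: b3 stop@b0
  join b7 pred b5: b5 stop@b0
  join b7 pred b6: b6 stop@b0
  join b8 pred b5: b5 stop@b0
  join b8 pred b6: b6 stop@b0
  b0: DF=∅
  b1: DF={b3,b5,b6}
  b2: DF={b3}
  b3: DF={b6}
  b4: DF={b5}
  b5: DF={b7,b8}
  b6: DF={b7,b8}
  b7: DF=∅
  b8: DF=∅

φ for s: defs {b0,b2,b4,b7,b8}
  DF⁺ = {b3,b5,b6,b7,b8}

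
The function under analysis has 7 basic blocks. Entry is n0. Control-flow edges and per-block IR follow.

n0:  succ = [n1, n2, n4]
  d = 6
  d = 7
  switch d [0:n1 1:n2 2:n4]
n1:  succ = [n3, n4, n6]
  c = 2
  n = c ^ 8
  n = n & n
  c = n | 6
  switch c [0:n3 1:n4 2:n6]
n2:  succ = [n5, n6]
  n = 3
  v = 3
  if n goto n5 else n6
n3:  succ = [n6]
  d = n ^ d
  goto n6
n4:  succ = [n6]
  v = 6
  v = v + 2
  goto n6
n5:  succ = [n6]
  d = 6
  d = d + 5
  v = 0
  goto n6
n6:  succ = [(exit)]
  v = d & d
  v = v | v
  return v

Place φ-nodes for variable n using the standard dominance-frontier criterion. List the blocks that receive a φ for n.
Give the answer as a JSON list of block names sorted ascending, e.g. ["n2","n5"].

Answer: ["n4", "n6"]

Derivation:
idom tree: n1←n0 n2←n0 n3←n1 n4←n0 n5←n2 n6←n0
Dom∩ at merges:
  n4: preds {n0,n1}: {n0} ∩ {n0,n1} = {n0}; idom=n0
  n6: preds {n1,n2,n3,n4,n5}: {n0,n1} ∩ {n0,n2} ∩ {n0,n1,n3} ∩ {n0,n4} ∩ {n0,n2,n5} = {n0}; idom=n0

DF derivation:
  n4←n0: walk · to n0
  n4←n1: walk n1 to n0
  n6←n1: walk n1 to n0
  n6←n2: walk n2 to n0
  n6←n3: walk n3→n1 to n0
  n6←n4: walk n4 to n0
  n6←n5: walk n5→n2 to n0
  n0: DF=∅
  n1: DF={n4,n6}
  n2: DF={n6}
  n3: DF={n6}
  n4: DF={n6}
  n5: DF={n6}
  n6: DF=∅

φ for n: defs {n1,n2}
  DF⁺ = {n4,n6}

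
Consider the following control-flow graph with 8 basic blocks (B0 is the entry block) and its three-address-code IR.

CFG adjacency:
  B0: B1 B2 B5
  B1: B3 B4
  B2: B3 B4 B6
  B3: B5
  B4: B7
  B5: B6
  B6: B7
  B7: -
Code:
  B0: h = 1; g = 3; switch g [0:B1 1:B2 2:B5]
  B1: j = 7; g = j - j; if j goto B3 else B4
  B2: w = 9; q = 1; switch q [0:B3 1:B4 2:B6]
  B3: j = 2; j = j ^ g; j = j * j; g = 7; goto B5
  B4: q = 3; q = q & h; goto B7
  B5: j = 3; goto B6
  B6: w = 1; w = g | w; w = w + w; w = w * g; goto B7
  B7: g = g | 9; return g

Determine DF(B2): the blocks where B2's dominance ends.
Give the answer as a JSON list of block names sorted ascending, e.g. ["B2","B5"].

Answer: ["B3", "B4", "B6"]

Derivation:
idom tree: B1←B0 B2←B0 B3←B0 B4←B0 B5←B0 B6←B0 B7←B0
Join-block Dom:
  B3: preds {B1,B2}: {B0,B1} ∩ {B0,B2} = {B0}; idom=B0
  B4: preds {B1,B2}: {B0,B1} ∩ {B0,B2} = {B0}; idom=B0
  B5: preds {B0,B3}: {B0} ∩ {B0,B3} = {B0}; idom=B0
  B6: preds {B2,B5}: {B0,B2} ∩ {B0,B5} = {B0}; idom=B0
  B7: preds {B4,B6}: {B0,B4} ∩ {B0,B6} = {B0}; idom=B0

DF derivation:
  B3←B1: walk B1 to B0
  B3←B2: walk B2 to B0
  B4←B1: walk B1 to B0
  B4←B2: walk B2 to B0
  B5←B0: walk · to B0
  B5←B3: walk B3 to B0
  B6←B2: walk B2 to B0
  B6←B5: walk B5 to B0
  B7←B4: walk B4 to B0
  B7←B6: walk B6 to B0
  DF(B0)=∅
  DF(B1)={B3,B4}
  DF(B2)={B3,B4,B6}
  DF(B3)={B5}
  DF(B4)={B7}
  DF(B5)={B6}
  DF(B6)={B7}
  DF(B7)=∅

DF(B2) = ["B3", "B4", "B6"]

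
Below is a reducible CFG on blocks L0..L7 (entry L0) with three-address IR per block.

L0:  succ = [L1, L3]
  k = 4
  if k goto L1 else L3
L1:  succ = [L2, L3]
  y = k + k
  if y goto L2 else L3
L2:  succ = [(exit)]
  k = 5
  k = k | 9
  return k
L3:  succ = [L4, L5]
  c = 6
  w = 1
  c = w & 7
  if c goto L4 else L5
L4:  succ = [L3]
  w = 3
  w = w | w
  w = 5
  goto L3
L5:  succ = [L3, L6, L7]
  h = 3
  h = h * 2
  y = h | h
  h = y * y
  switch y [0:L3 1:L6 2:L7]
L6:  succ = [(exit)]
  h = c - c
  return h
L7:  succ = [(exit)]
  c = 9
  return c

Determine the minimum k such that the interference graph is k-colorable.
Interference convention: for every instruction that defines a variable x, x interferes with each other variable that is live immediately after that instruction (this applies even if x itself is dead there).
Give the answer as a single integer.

Answer: 3

Working:
Block summaries:
  L0: {k} / ∅
  L1: {y} / {k}
  L2: {k} / ∅
  L3: {c,w} / ∅
  L4: {w} / ∅
  L5: {h,y} / ∅
  L6: {h} / {c}
  L7: {c} / ∅

Live sets:
  L0: in=∅ out={k}
  L1: in={k} out=∅
  L2: in=∅ out=∅
  L3: in=∅ out={c}
  L4: in=∅ out=∅
  L5: in={c} out={c}
  L6: in={c} out=∅
  L7: in=∅ out=∅

Interfere edges:
  c: {h,y}
  h: {c,y}
  k: ∅
  w: ∅
  y: {c,h}

Chromatic number:
  {c,h,y} pairwise interfere (3-clique) ⇒ χ ≥ 3
  3-colouring: r0={c,k,w}  r1={h}  r2={y}
  χ = 3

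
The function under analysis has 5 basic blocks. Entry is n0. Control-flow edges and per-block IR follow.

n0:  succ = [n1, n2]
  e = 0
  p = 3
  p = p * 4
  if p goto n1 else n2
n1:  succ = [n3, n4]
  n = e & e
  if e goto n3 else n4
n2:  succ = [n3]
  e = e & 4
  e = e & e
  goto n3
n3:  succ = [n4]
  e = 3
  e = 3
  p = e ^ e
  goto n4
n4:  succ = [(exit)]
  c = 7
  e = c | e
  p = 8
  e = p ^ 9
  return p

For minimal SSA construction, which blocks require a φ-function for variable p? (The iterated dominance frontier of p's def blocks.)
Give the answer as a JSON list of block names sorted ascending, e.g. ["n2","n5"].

Answer: ["n4"]

Analysis:
idom tree: n1←n0 n2←n0 n3←n0 n4←n0
Dom at joins:
  n3: preds {n1,n2}: {n0,n1} ∩ {n0,n2} = {n0}; idom=n0
  n4: preds {n1,n3}: {n0,n1} ∩ {n0,n3} = {n0}; idom=n0

DF derivation:
  n3←n1: walk n1 to n0
  n3←n2: walk n2 to n0
  n4←n1: walk n1 to n0
  n4←n3: walk n3 to n0
  n0: DF=∅
  n1: DF={n3,n4}
  n2: DF={n3}
  n3: DF={n4}
  n4: DF=∅

φ for p: defs {n0,n3,n4}
  DF⁺ = {n4}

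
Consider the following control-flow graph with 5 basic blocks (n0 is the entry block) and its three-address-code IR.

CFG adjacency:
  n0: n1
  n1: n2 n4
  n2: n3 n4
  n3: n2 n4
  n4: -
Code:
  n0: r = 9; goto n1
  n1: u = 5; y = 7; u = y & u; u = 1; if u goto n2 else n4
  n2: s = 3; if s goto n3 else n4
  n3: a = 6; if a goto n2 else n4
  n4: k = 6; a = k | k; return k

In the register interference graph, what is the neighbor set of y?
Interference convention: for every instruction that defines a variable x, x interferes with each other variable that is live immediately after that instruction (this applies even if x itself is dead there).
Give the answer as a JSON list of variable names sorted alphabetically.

Answer: ["u"]

Derivation:
Per-block:
  n0 def {r} use ∅
  n1 def {u,y} use ∅
  n2 def {s} use ∅
  n3 def {a} use ∅
  n4 def {a,k} use ∅

Liveness:
  n0 li=∅ lo=∅
  n1 li=∅ lo=∅
  n2 li=∅ lo=∅
  n3 li=∅ lo=∅
  n4 li=∅ lo=∅

Interfere edges:
  a — {k}
  k — {a}
  r — ∅
  s — ∅
  u — {y}
  y — {u}

N(y) = ["u"]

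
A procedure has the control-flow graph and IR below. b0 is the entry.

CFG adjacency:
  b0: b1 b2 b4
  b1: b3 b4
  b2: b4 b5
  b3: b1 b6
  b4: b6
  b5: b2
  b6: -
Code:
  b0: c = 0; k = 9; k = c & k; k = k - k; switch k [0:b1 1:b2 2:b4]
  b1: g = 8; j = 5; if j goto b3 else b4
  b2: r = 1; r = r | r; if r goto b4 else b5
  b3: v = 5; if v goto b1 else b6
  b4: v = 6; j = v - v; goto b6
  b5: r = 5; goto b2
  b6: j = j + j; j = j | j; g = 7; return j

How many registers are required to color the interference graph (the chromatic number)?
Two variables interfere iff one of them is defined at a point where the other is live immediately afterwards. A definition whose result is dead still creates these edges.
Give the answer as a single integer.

Answer: 2

Analysis:
Block summaries:
  b0: def={c,k} ue=∅
  b1: def={g,j} ue=∅
  b2: def={r} ue=∅
  b3: def={v} ue=∅
  b4: def={j,v} ue=∅
  b5: def={r} ue=∅
  b6: def={g,j} ue={j}

Live sets:
  live b0: ∅→∅
  live b1: ∅→{j}
  live b2: ∅→∅
  live b3: {j}→{j}
  live b4: ∅→{j}
  live b5: ∅→∅
  live b6: {j}→∅

Interference:
  c↔{k}
  g↔{j}
  j↔{g,v}
  k↔{c}
  r↔∅
  v↔{j}

Registers:
  lower bound: {c,k} mutually conflict ⇒ χ ≥ 2
  assign c→c0 g→c1 j→c0 k→c1 r→c0 v→c1 — no edge inside a register ⇒ χ ≤ 2
  χ = 2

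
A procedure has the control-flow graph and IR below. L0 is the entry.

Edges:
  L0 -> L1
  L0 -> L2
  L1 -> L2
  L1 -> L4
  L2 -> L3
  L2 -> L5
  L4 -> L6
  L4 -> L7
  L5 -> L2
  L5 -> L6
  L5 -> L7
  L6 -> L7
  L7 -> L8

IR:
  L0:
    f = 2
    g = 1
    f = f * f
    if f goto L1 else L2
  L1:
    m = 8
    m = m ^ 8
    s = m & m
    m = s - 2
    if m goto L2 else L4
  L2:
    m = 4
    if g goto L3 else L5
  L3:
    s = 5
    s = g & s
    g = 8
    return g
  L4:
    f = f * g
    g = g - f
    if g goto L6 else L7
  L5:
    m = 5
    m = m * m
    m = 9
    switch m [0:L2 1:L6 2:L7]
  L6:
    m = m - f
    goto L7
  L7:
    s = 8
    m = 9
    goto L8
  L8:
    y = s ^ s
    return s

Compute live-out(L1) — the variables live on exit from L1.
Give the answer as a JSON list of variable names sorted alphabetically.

Answer: ["f", "g", "m"]

Derivation:
def/use:
  L0: def={f,g} ue=∅
  L1: def={m,s} ue=∅
  L2: def={m} ue={g}
  L3: def={g,s} ue={g}
  L4: def={f,g} ue={f,g}
  L5: def={m} ue=∅
  L6: def={m} ue={f,m}
  L7: def={m,s} ue=∅
  L8: def={y} ue={s}

Backward fixpoint:
  L0: in=∅ out={f,g}
  L1: in={f,g} out={f,g,m}
  L2: in={f,g} out={f,g}
  L3: in={g} out=∅
  L4: in={f,g,m} out={f,m}
  L5: in={f,g} out={f,g,m}
  L6: in={f,m} out=∅
  L7: in=∅ out={s}
  L8: in={s} out=∅

live-out(L1) = ["f", "g", "m"]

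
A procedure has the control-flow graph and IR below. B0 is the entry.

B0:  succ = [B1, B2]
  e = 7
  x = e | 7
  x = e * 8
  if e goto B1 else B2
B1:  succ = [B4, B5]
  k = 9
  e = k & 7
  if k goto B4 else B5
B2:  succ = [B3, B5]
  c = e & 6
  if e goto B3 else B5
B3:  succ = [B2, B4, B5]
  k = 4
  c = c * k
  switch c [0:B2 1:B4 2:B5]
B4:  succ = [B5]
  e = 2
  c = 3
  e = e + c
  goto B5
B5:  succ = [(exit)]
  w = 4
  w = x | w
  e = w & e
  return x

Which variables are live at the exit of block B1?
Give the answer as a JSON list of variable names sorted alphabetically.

Block summaries:
  B0: def={e,x} ue=∅
  B1: def={e,k} ue=∅
  B2: def={c} ue={e}
  B3: def={c,k} ue={c}
  B4: def={c,e} ue=∅
  B5: def={e,w} ue={e,x}

Liveness:
  B0: in=∅ out={e,x}
  B1: in={x} out={e,x}
  B2: in={e,x} out={c,e,x}
  B3: in={c,e,x} out={e,x}
  B4: in={x} out={e,x}
  B5: in={e,x} out=∅

live-out(B1) = ["e", "x"]

Answer: ["e", "x"]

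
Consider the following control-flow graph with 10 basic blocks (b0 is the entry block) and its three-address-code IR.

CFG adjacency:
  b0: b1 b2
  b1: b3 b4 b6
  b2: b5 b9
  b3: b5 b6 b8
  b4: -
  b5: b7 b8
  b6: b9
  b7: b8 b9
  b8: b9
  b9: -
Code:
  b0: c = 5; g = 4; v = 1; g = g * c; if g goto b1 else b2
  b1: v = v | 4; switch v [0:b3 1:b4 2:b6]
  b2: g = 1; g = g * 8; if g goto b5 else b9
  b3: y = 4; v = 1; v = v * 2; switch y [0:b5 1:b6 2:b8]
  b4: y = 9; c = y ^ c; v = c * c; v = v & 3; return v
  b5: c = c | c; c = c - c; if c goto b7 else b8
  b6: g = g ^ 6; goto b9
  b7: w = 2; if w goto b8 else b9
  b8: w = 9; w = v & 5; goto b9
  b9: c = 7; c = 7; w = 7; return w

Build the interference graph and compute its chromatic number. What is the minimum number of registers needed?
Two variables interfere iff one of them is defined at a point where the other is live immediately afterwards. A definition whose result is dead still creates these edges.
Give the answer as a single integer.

Answer: 4

Analysis:
Per-block:
  b0 def {c,g,v} use ∅
  b1 def {v} use {v}
  b2 def {g} use ∅
  b3 def {v,y} use ∅
  b4 def {c,v,y} use {c}
  b5 def {c} use {c}
  b6 def {g} use {g}
  b7 def {w} use ∅
  b8 def {w} use {v}
  b9 def {c,w} use ∅

Liveness:
  live b0: ∅→{c,g,v}
  live b1: {c,g,v}→{c,g}
  live b2: {c,v}→{c,v}
  live b3: {c,g}→{c,g,v}
  live b4: {c}→∅
  live b5: {c,v}→{v}
  live b6: {g}→∅
  live b7: {v}→{v}
  live b8: {v}→∅
  live b9: ∅→∅

Interfere edges:
  c↔{g,v,y}
  g↔{c,v,y}
  v↔{c,g,w,y}
  w↔{v}
  y↔{c,g,v}

Colouring:
  clique {c,g,v,y} ⇒ need ≥ 4
  4-colouring: c0={v}  c1={c,w}  c2={g}  c3={y}
  χ = 4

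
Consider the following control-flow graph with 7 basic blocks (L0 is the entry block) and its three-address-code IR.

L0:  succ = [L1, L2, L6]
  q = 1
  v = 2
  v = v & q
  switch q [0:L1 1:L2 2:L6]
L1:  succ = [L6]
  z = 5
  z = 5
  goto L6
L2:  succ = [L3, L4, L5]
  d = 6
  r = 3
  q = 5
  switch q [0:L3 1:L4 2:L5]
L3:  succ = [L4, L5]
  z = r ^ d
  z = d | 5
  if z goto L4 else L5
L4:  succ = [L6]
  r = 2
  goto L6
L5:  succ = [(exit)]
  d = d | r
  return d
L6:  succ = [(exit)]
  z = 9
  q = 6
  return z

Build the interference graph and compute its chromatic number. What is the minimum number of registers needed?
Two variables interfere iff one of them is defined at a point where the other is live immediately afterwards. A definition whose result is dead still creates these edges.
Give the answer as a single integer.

Per-block:
  L0: def={q,v} ue=∅
  L1: def={z} ue=∅
  L2: def={d,q,r} ue=∅
  L3: def={z} ue={d,r}
  L4: def={r} ue=∅
  L5: def={d} ue={d,r}
  L6: def={q,z} ue=∅

Backward fixpoint:
  L0: in=∅ out=∅
  L1: in=∅ out=∅
  L2: in=∅ out={d,r}
  L3: in={d,r} out={d,r}
  L4: in=∅ out=∅
  L5: in={d,r} out=∅
  L6: in=∅ out=∅

Interfere edges:
  d: {q,r,z}
  q: {d,r,v,z}
  r: {d,q,z}
  v: {q}
  z: {d,q,r}

Chromatic number:
  {d,q,r,z} pairwise interfere (4-clique) ⇒ χ ≥ 4
  4-colouring: R0={q}  R1={d,v}  R2={r}  R3={z}
  χ = 4

Answer: 4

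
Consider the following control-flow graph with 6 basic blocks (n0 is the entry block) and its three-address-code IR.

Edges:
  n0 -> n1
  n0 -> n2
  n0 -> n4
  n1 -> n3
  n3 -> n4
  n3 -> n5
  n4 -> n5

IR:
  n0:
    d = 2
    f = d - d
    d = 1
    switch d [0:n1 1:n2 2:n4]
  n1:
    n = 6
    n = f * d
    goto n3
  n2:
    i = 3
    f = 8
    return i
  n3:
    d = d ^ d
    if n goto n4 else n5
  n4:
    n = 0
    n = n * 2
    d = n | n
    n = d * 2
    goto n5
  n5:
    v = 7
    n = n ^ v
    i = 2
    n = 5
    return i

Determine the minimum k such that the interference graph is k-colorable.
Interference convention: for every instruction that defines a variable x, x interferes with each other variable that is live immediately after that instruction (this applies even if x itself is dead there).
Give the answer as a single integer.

Answer: 3

Derivation:
Per-block:
  n0: def={d,f} ue=∅
  n1: def={n} ue={d,f}
  n2: def={f,i} ue=∅
  n3: def={d} ue={d,n}
  n4: def={d,n} ue=∅
  n5: def={i,n,v} ue={n}

Backward fixpoint:
  live n0: ∅→{d,f}
  live n1: {d,f}→{d,n}
  live n2: ∅→∅
  live n3: {d,n}→{n}
  live n4: ∅→{n}
  live n5: {n}→∅

Interfere edges:
  d: {f,n}
  f: {d,i,n}
  i: {f,n}
  n: {d,f,i,v}
  v: {n}

Chromatic number:
  clique {d,f,n} ⇒ need ≥ 3
  3-colouring: r0={n}  r1={f,v}  r2={d,i}
  χ = 3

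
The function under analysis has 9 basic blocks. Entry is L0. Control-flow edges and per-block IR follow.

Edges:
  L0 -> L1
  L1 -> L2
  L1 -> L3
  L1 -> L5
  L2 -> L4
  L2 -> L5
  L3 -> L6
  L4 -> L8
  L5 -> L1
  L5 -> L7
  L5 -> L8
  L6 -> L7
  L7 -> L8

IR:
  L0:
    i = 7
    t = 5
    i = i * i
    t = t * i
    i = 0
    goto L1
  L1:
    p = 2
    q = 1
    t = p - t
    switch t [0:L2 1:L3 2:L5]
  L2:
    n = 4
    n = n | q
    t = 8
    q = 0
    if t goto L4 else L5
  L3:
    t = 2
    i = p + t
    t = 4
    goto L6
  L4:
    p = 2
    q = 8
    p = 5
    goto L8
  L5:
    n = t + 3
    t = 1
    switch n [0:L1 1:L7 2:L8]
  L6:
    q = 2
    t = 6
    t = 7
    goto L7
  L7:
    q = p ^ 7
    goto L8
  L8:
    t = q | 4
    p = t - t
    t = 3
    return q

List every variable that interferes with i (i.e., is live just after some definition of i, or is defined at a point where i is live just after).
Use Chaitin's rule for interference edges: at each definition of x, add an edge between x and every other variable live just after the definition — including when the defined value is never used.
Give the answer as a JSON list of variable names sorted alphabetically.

Answer: ["p", "t"]

Analysis:
Per-block:
  L0: def={i,t} ue=∅
  L1: def={p,q,t} ue={t}
  L2: def={n,q,t} ue={q}
  L3: def={i,t} ue={p}
  L4: def={p,q} ue=∅
  L5: def={n,t} ue={t}
  L6: def={q,t} ue=∅
  L7: def={q} ue={p}
  L8: def={p,t} ue={q}

Liveness:
  live L0: ∅→{t}
  live L1: {t}→{p,q,t}
  live L2: {p,q}→{p,q,t}
  live L3: {p}→{p}
  live L4: ∅→{q}
  live L5: {p,q,t}→{p,q,t}
  live L6: {p}→{p}
  live L7: {p}→{q}
  live L8: {q}→∅

Interfere edges:
  i — {p,t}
  n — {p,q,t}
  p — {i,n,q,t}
  q — {n,p,t}
  t — {i,n,p,q}

N(i) = ["p", "t"]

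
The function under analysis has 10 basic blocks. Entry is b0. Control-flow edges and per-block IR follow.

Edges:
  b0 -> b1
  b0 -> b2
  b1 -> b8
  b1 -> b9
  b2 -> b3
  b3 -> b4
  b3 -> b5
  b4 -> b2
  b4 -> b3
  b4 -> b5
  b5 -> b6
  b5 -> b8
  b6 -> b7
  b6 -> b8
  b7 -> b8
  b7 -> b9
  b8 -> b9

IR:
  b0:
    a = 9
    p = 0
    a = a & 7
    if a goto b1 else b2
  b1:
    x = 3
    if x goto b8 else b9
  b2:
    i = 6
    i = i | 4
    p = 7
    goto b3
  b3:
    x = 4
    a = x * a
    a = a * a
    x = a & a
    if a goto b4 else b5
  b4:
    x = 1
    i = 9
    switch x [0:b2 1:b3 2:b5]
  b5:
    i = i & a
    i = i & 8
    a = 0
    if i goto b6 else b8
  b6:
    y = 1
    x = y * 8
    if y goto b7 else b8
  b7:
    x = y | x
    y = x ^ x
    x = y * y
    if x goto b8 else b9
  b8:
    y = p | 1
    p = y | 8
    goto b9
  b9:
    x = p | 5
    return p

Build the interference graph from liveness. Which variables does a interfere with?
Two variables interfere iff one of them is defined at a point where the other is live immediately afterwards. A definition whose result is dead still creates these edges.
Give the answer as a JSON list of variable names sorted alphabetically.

def/use:
  b0 def {a,p} use ∅
  b1 def {x} use ∅
  b2 def {i,p} use ∅
  b3 def {a,x} use {a}
  b4 def {i,x} use ∅
  b5 def {a,i} use {a,i}
  b6 def {x,y} use ∅
  b7 def {x,y} use {x,y}
  b8 def {p,y} use {p}
  b9 def {x} use {p}

Live sets:
  live b0: ∅→{a,p}
  live b1: {p}→{p}
  live b2: {a}→{a,i,p}
  live b3: {a,i,p}→{a,i,p}
  live b4: {a,p}→{a,i,p}
  live b5: {a,i,p}→{p}
  live b6: {p}→{p,x,y}
  live b7: {p,x,y}→{p}
  live b8: {p}→{p}
  live b9: {p}→∅

Interfere edges:
  a↔{i,p,x}
  i↔{a,p,x}
  p↔{a,i,x,y}
  x↔{a,i,p,y}
  y↔{p,x}

N(a) = ["i", "p", "x"]

Answer: ["i", "p", "x"]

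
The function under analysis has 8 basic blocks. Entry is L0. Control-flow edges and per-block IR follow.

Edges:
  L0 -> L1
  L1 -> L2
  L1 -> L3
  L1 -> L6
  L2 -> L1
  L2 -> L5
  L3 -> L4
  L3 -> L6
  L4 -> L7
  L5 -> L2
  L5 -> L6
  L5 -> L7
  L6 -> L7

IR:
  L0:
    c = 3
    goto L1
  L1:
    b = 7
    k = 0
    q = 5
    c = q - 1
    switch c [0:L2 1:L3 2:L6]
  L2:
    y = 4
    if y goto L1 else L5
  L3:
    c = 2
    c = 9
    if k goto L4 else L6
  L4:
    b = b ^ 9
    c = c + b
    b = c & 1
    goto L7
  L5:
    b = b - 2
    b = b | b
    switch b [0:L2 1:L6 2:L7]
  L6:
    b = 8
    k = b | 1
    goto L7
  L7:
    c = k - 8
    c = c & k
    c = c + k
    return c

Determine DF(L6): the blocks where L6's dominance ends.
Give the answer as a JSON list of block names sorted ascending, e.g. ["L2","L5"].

idom tree: L1←L0 L2←L1 L3←L1 L4←L3 L5←L2 L6←L1 L7←L1
Dom at joins:
  L1: preds {L0,L2}: {L0} ∩ {L0,L1,L2} = {L0}; idom=L0
  L2: preds {L1,L5}: {L0,L1} ∩ {L0,L1,L2,L5} = {L0,L1}; idom=L1
  L6: preds {L1,L3,L5}: {L0,L1} ∩ {L0,L1,L3} ∩ {L0,L1,L2,L5} = {L0,L1}; idom=L1
  L7: preds {L4,L5,L6}: {L0,L1,L3,L4} ∩ {L0,L1,L2,L5} ∩ {L0,L1,L6} = {L0,L1}; idom=L1

Frontier:
  join L1 pred L0: · stop@L0
  join L1 pred L2: L2→L1 stop@L0
  join L2 pred L1: · stop@L1
  join L2 pred L5: L5→L2 stop@L1
  join L6 pred L1: · stop@L1
  join L6 pred L3: L3 stop@L1
  join L6 pred L5: L5→L2 stop@L1
  join L7 pred L4: L4→L3 stop@L1
  join L7 pred L5: L5→L2 stop@L1
  join L7 pred L6: L6 stop@L1
  L0 → ∅
  L1 → {L1}
  L2 → {L1,L2,L6,L7}
  L3 → {L6,L7}
  L4 → {L7}
  L5 → {L2,L6,L7}
  L6 → {L7}
  L7 → ∅

DF(L6) = ["L7"]

Answer: ["L7"]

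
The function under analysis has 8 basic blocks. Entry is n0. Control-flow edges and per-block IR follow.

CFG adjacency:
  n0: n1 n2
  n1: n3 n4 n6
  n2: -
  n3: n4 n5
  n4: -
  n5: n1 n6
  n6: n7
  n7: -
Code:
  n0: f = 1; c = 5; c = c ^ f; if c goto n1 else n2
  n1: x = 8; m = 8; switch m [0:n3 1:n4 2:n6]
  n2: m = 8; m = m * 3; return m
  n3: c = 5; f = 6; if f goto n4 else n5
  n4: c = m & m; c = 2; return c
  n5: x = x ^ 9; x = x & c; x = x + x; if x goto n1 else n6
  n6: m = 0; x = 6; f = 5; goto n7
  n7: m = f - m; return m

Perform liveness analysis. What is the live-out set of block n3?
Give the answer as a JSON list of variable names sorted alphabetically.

Answer: ["c", "m", "x"]

Analysis:
Block summaries:
  n0: {c,f} / ∅
  n1: {m,x} / ∅
  n2: {m} / ∅
  n3: {c,f} / ∅
  n4: {c} / {m}
  n5: {x} / {c,x}
  n6: {f,m,x} / ∅
  n7: {m} / {f,m}

Backward fixpoint:
  n0 li=∅ lo=∅
  n1 li=∅ lo={m,x}
  n2 li=∅ lo=∅
  n3 li={m,x} lo={c,m,x}
  n4 li={m} lo=∅
  n5 li={c,x} lo=∅
  n6 li=∅ lo={f,m}
  n7 li={f,m} lo=∅

live-out(n3) = ["c", "m", "x"]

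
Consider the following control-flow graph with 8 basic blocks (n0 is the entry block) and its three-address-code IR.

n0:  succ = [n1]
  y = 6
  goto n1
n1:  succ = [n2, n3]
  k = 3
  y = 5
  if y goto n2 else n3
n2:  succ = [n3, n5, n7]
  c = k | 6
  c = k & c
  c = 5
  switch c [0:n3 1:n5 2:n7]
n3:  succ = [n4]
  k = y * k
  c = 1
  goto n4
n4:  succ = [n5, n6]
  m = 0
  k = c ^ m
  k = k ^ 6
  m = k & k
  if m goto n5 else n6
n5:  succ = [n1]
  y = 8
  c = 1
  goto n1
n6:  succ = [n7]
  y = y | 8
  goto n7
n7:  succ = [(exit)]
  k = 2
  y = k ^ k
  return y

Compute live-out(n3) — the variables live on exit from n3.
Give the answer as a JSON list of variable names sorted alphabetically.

Per-block:
  n0: def={y} ue=∅
  n1: def={k,y} ue=∅
  n2: def={c} ue={k}
  n3: def={c,k} ue={k,y}
  n4: def={k,m} ue={c}
  n5: def={c,y} ue=∅
  n6: def={y} ue={y}
  n7: def={k,y} ue=∅

Live sets:
  n0: in=∅ out=∅
  n1: in=∅ out={k,y}
  n2: in={k,y} out={k,y}
  n3: in={k,y} out={c,y}
  n4: in={c,y} out={y}
  n5: in=∅ out=∅
  n6: in={y} out=∅
  n7: in=∅ out=∅

live-out(n3) = ["c", "y"]

Answer: ["c", "y"]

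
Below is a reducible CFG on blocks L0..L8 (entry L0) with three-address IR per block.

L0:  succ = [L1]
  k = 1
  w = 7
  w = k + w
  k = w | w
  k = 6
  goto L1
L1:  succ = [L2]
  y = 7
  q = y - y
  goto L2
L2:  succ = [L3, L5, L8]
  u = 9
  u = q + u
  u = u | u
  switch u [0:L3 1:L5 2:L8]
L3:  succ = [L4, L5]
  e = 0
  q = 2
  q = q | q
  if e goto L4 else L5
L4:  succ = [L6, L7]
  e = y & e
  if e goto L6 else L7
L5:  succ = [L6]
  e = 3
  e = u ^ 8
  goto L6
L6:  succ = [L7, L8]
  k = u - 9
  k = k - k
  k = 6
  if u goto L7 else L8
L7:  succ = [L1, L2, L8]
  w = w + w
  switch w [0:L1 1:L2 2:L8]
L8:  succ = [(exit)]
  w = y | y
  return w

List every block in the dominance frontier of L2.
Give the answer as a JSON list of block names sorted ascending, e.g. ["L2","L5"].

idom tree: L1←L0 L2←L1 L3←L2 L4←L3 L5←L2 L6←L2 L7←L2 L8←L2
Dom∩ at merges:
  L1: preds {L0,L7}: {L0} ∩ {L0,L1,L2,L7} = {L0}; idom=L0
  L2: preds {L1,L7}: {L0,L1} ∩ {L0,L1,L2,L7} = {L0,L1}; idom=L1
  L5: preds {L2,L3}: {L0,L1,L2} ∩ {L0,L1,L2,L3} = {L0,L1,L2}; idom=L2
  L6: preds {L4,L5}: {L0,L1,L2,L3,L4} ∩ {L0,L1,L2,L5} = {L0,L1,L2}; idom=L2
  L7: preds {L4,L6}: {L0,L1,L2,L3,L4} ∩ {L0,L1,L2,L6} = {L0,L1,L2}; idom=L2
  L8: preds {L2,L6,L7}: {L0,L1,L2} ∩ {L0,L1,L2,L6} ∩ {L0,L1,L2,L7} = {L0,L1,L2}; idom=L2

Frontier:
  join L1 pred L0: · stop@L0
  join L1 pred L7: L7→L2→L1 stop@L0
  join L2 pred L1: · stop@L1
  join L2 pred L7: L7→L2 stop@L1
  join L5 pred L2: · stop@L2
  join L5 pred L3: L3 stop@L2
  join L6 pred L4: L4→L3 stop@L2
  join L6 pred L5: L5 stop@L2
  join L7 pred L4: L4→L3 stop@L2
  join L7 pred L6: L6 stop@L2
  join L8 pred L2: · stop@L2
  join L8 pred L6: L6 stop@L2
  join L8 pred L7: L7 stop@L2
  L0: DF=∅
  L1: DF={L1}
  L2: DF={L1,L2}
  L3: DF={L5,L6,L7}
  L4: DF={L6,L7}
  L5: DF={L6}
  L6: DF={L7,L8}
  L7: DF={L1,L2,L8}
  L8: DF=∅

DF(L2) = ["L1", "L2"]

Answer: ["L1", "L2"]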